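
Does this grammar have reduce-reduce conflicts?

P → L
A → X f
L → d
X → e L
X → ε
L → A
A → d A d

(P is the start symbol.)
Augment with P' → P and build the canonical LR(0) collection (I0 = CLOSURE({[P' → . P]}), then GOTO on every symbol after a dot until no new states appear). It has 12 states:
  I0: { [A → . X f], [A → . d A d], [L → . A], [L → . d], [P → . L], [P' → . P], [X → . e L], [X → .] }  — shift, reduce
  I1: { [L → A .] }  — reduce
  I2: { [P → L .] }  — reduce
  I3: { [P' → P .] }  — accept
  I4: { [A → X . f] }  — shift
  I5: { [A → . X f], [A → . d A d], [A → d . A d], [L → d .], [X → . e L], [X → .] }  — shift, 2 reduces
  I6: { [A → . X f], [A → . d A d], [L → . A], [L → . d], [X → . e L], [X → .], [X → e . L] }  — shift, reduce
  I7: { [X → e L .] }  — reduce
  I8: { [A → d A . d] }  — shift
  I9: { [A → . X f], [A → . d A d], [A → d . A d], [X → . e L], [X → .] }  — shift, reduce
  I10: { [A → d A d .] }  — reduce
  I11: { [A → X f .] }  — reduce

I5 contains complete items [L → d .], [X → .] — reduce-reduce conflict.

Answer: Yes — I5: [L → d .] vs [X → .]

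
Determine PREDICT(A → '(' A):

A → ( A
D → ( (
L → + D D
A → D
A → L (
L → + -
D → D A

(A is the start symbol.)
PREDICT(A → '(' A) = (FIRST(RHS) \ {ε}) ∪ (FOLLOW(A) if ε ∈ FIRST(RHS), i.e. RHS ⇒* ε)
FIRST('(' A) = { '(' }
ε ∉ FIRST('(' A), so FOLLOW(A) is not added.
PREDICT(A → '(' A) = { '(' }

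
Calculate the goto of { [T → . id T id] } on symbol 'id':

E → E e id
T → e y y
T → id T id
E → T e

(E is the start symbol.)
{ [T → . e y y], [T → . id T id], [T → id . T id] }

GOTO(I, 'id') = CLOSURE({ [A → αX.β] : [A → α.Xβ] ∈ I, X = 'id' })

Items with dot before 'id', with the dot advanced:
  [T → . id T id] → [T → id . T id]
Closure of the advanced items:
  [T → id . T id] has the dot before T: add [T → . e y y], [T → . id T id]

GOTO = { [T → . e y y], [T → . id T id], [T → id . T id] }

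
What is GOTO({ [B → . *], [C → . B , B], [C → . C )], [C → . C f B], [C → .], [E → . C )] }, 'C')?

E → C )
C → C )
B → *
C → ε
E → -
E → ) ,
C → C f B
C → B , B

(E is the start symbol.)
{ [C → C . )], [C → C . f B], [E → C . )] }

GOTO(I, 'C') = CLOSURE({ [A → αX.β] : [A → α.Xβ] ∈ I, X = 'C' })

Items with dot before 'C', with the dot advanced:
  [C → . C )] → [C → C . )]
  [C → . C f B] → [C → C . f B]
  [E → . C )] → [E → C . )]
Closure adds nothing (no advanced item has the dot before a non-terminal).

GOTO = { [C → C . )], [C → C . f B], [E → C . )] }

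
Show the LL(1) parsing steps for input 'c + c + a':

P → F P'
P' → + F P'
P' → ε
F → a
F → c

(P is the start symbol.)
LL(1) parsing maintains a stack (initially the start symbol over $) and the input. At each step: if the stack top is a terminal, match it against the current input token; if it is a non-terminal N, replace it with the RHS of M[N, lookahead] (the unique production whose predict set contains the lookahead).

Stack is shown with the top on the left.

Stack     Input        Action
-----------------------------
P $       c + c + a $  output P → F P'
F P' $    c + c + a $  output F → c
c P' $    c + c + a $  match 'c'
P' $      + c + a $    output P' → + F P'
+ F P' $  + c + a $    match '+'
F P' $    c + a $      output F → c
c P' $    c + a $      match 'c'
P' $      + a $        output P' → + F P'
+ F P' $  + a $        match '+'
F P' $    a $          output F → a
a P' $    a $          match 'a'
P' $      $            output P' → ε
$         $            accept

The string is accepted.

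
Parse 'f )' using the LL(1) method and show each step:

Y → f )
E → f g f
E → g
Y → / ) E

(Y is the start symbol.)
Stack is shown with the top on the left.

Stack  Input  Action
--------------------
Y $    f ) $  output Y → f )
f ) $  f ) $  match 'f'
) $    ) $    match ')'
$      $      accept

The string is accepted.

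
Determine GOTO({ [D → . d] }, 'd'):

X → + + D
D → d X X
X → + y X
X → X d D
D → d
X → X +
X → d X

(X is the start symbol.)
GOTO(I, 'd') = CLOSURE({ [A → αX.β] : [A → α.Xβ] ∈ I, X = 'd' })

Items with dot before 'd', with the dot advanced:
  [D → . d] → [D → d .]
Closure adds nothing (no advanced item has the dot before a non-terminal).

GOTO = { [D → d .] }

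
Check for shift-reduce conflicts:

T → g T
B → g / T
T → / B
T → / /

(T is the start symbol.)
No shift-reduce conflicts

A shift-reduce conflict occurs when an LR(0) state has both:
  - a complete (reduce) item [A → α .] (dot at the end), and
  - a shift item [B → β . c γ] (dot before a terminal).

Augment with T' → T and build the canonical LR(0) collection (I0 = CLOSURE({[T' → . T]}), then GOTO on every symbol after a dot until no new states appear). It has 10 states:
  I0: { [T → . / /], [T → . / B], [T → . g T], [T' → . T] }  — shift
  I1: { [B → . g / T], [T → / . /], [T → / . B] }  — shift
  I2: { [T' → T .] }  — accept
  I3: { [T → . / /], [T → . / B], [T → . g T], [T → g . T] }  — shift
  I4: { [T → g T .] }  — reduce
  I5: { [T → / / .] }  — reduce
  I6: { [T → / B .] }  — reduce
  I7: { [B → g . / T] }  — shift
  I8: { [B → g / . T], [T → . / /], [T → . / B], [T → . g T] }  — shift
  I9: { [B → g / T .] }  — reduce

No state contains both a complete item and a shift item.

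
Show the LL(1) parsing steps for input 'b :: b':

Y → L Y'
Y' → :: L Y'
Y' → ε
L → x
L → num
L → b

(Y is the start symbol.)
LL(1) parsing maintains a stack (initially the start symbol over $) and the input. At each step: if the stack top is a terminal, match it against the current input token; if it is a non-terminal N, replace it with the RHS of M[N, lookahead] (the unique production whose predict set contains the lookahead).

Stack is shown with the top on the left.

Stack      Input     Action
---------------------------
Y $        b :: b $  output Y → L Y'
L Y' $     b :: b $  output L → b
b Y' $     b :: b $  match 'b'
Y' $       :: b $    output Y' → :: L Y'
:: L Y' $  :: b $    match '::'
L Y' $     b $       output L → b
b Y' $     b $       match 'b'
Y' $       $         output Y' → ε
$          $         accept

The string is accepted.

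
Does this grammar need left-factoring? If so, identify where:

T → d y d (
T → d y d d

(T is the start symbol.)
Yes, T has productions with common prefix 'd y d'

Left-factoring is needed when two productions for the same non-terminal
share a common prefix on the right-hand side.

Productions for T:
  T → d y d (
  T → d y d d

Found common prefix 'd y d' in productions for T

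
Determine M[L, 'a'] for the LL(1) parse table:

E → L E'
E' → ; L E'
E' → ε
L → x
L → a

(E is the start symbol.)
To find M[L, 'a'], we find productions for L where 'a' is in the predict set (PREDICT(N → α) = (FIRST(α) \ {ε}) ∪ (FOLLOW(N) if α ⇒* ε)).

L → x: PREDICT = { 'x' }
L → a: PREDICT = { 'a' }
  'a' is in predict set, so this production goes in M[L, 'a']

M[L, 'a'] = L → a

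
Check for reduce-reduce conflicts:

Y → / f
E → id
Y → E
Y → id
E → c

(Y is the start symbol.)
Yes — I5: [E → id .] vs [Y → id .]

A reduce-reduce conflict occurs when an LR(0) state has two complete items [A → α .] and [B → β .] — both call for a reduction, and with no lookahead the parser cannot choose between them.

Augment with Y' → Y and build the canonical LR(0) collection (I0 = CLOSURE({[Y' → . Y]}), then GOTO on every symbol after a dot until no new states appear). It has 7 states:
  I0: { [E → . c], [E → . id], [Y → . / f], [Y → . E], [Y → . id], [Y' → . Y] }  — shift
  I1: { [Y → / . f] }  — shift
  I2: { [Y → E .] }  — reduce
  I3: { [Y' → Y .] }  — accept
  I4: { [E → c .] }  — reduce
  I5: { [E → id .], [Y → id .] }  — 2 reduces
  I6: { [Y → / f .] }  — reduce

I5 contains complete items [E → id .], [Y → id .] — reduce-reduce conflict.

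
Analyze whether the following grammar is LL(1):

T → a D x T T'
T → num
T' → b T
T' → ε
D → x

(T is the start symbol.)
A grammar is LL(1) if for each non-terminal N with multiple productions, the predict sets of those productions are pairwise disjoint, where PREDICT(N → α) = (FIRST(α) \ {ε}) ∪ (FOLLOW(N) if α ⇒* ε).

Relevant sets:
  FOLLOW(T') = { $, 'b' }

For T:
  PREDICT(T → a D x T T') = { 'a' }
  PREDICT(T → num) = { 'num' }
For T':
  PREDICT(T' → b T) = { 'b' }
  PREDICT(T' → ε) = { $, 'b' }
D has a single production, so nothing to check there.

Conflict found: Predict set conflict for T': { 'b' }
The grammar is NOT LL(1).

Answer: No. Predict set conflict for T': { 'b' }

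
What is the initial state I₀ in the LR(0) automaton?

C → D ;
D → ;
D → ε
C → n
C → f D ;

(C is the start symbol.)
First, augment the grammar with C' → C
I₀ = CLOSURE({ [C' → . C] }):
  [C' → . C] has the dot before C: add [C → . D ;], [C → . n], [C → . f D ;]
  [C → . D ;] has the dot before D: add [D → . ;], [D → .]
No further items can be added.

I₀ = { [C → . D ;], [C → . f D ;], [C → . n], [C' → . C], [D → . ;], [D → .] }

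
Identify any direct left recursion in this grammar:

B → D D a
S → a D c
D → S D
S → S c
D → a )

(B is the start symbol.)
B → D D a: starts with D
S → a D c: starts with a
D → S D: starts with S
S → S c: LEFT RECURSIVE (starts with S)
D → a ): starts with a

The grammar has direct left recursion on: S.

Answer: Yes, S is left-recursive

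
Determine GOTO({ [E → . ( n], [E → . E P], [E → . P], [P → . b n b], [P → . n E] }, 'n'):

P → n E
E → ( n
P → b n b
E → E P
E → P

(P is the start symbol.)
{ [E → . ( n], [E → . E P], [E → . P], [P → . b n b], [P → . n E], [P → n . E] }

GOTO(I, 'n') = CLOSURE({ [A → αX.β] : [A → α.Xβ] ∈ I, X = 'n' })

Items with dot before 'n', with the dot advanced:
  [P → . n E] → [P → n . E]
Closure of the advanced items:
  [P → n . E] has the dot before E: add [E → . ( n], [E → . E P], [E → . P]
  [E → . P] has the dot before P: add [P → . n E], [P → . b n b]

GOTO = { [E → . ( n], [E → . E P], [E → . P], [P → . b n b], [P → . n E], [P → n . E] }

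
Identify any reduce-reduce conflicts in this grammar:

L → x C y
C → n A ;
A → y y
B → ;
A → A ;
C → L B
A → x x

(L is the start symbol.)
Yes — I11: [A → A ; .] vs [C → n A ; .]

Augment with L' → L and build the canonical LR(0) collection (I0 = CLOSURE({[L' → . L]}), then GOTO on every symbol after a dot until no new states appear). It has 15 states:
  I0: { [L → . x C y], [L' → . L] }  — shift
  I1: { [L' → L .] }  — accept
  I2: { [C → . L B], [C → . n A ;], [L → . x C y], [L → x . C y] }  — shift
  I3: { [L → x C . y] }  — shift
  I4: { [B → . ;], [C → L . B] }  — shift
  I5: { [A → . A ;], [A → . x x], [A → . y y], [C → n . A ;] }  — shift
  I6: { [A → A . ;], [C → n A . ;] }  — shift
  I7: { [A → x . x] }  — shift
  I8: { [A → y . y] }  — shift
  I9: { [A → y y .] }  — reduce
  I10: { [A → x x .] }  — reduce
  I11: { [A → A ; .], [C → n A ; .] }  — 2 reduces
  I12: { [B → ; .] }  — reduce
  I13: { [C → L B .] }  — reduce
  I14: { [L → x C y .] }  — reduce

I11 contains complete items [A → A ; .], [C → n A ; .] — reduce-reduce conflict.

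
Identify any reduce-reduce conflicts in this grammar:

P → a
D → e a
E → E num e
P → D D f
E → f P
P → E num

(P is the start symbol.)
No reduce-reduce conflicts

A reduce-reduce conflict occurs when an LR(0) state has two complete items [A → α .] and [B → β .] — both call for a reduction, and with no lookahead the parser cannot choose between them.

Augment with P' → P and build the canonical LR(0) collection (I0 = CLOSURE({[P' → . P]}), then GOTO on every symbol after a dot until no new states appear). It has 13 states:
  I0: { [D → . e a], [E → . E num e], [E → . f P], [P → . D D f], [P → . E num], [P → . a], [P' → . P] }  — shift
  I1: { [D → . e a], [P → D . D f] }  — shift
  I2: { [E → E . num e], [P → E . num] }  — shift
  I3: { [P' → P .] }  — accept
  I4: { [P → a .] }  — reduce
  I5: { [D → e . a] }  — shift
  I6: { [D → . e a], [E → . E num e], [E → . f P], [E → f . P], [P → . D D f], [P → . E num], [P → . a] }  — shift
  I7: { [E → f P .] }  — reduce
  I8: { [D → e a .] }  — reduce
  I9: { [E → E num . e], [P → E num .] }  — shift, reduce
  I10: { [E → E num e .] }  — reduce
  I11: { [P → D D . f] }  — shift
  I12: { [P → D D f .] }  — reduce

No state contains more than one complete item.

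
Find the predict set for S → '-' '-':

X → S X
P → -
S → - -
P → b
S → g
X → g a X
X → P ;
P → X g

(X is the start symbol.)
PREDICT(S → '-' '-') = (FIRST(RHS) \ {ε}) ∪ (FOLLOW(S) if ε ∈ FIRST(RHS), i.e. RHS ⇒* ε)
FIRST('-' '-') = { '-' }
ε ∉ FIRST('-' '-'), so FOLLOW(S) is not added.
PREDICT(S → '-' '-') = { '-' }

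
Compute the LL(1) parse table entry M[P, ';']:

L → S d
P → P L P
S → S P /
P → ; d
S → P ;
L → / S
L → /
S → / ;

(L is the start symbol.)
To find M[P, ';'], we find productions for P where ';' is in the predict set (PREDICT(N → α) = (FIRST(α) \ {ε}) ∪ (FOLLOW(N) if α ⇒* ε)).

Relevant sets:
  FIRST(P) = { ';' }

P → P L P: PREDICT = { ';' }
  ';' is in predict set, so this production goes in M[P, ';']
P → ; d: PREDICT = { ';' }
  ';' is in predict set, so this production goes in M[P, ';']

M[P, ';'] = P → P L P, P → ; d  (a multiply-defined cell — the grammar is not LL(1))

Answer: P → P L P, P → ; d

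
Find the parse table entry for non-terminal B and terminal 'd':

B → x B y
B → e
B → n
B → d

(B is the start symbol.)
To find M[B, 'd'], we find productions for B where 'd' is in the predict set (PREDICT(N → α) = (FIRST(α) \ {ε}) ∪ (FOLLOW(N) if α ⇒* ε)).

B → x B y: PREDICT = { 'x' }
B → e: PREDICT = { 'e' }
B → n: PREDICT = { 'n' }
B → d: PREDICT = { 'd' }
  'd' is in predict set, so this production goes in M[B, 'd']

M[B, 'd'] = B → d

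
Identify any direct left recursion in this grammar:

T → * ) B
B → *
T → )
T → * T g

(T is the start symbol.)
Direct left recursion occurs when N → N α for some non-terminal N (the right-hand side begins with the left-hand side itself).

T → * ) B: starts with '*'
B → *: starts with '*'
T → ): starts with ')'
T → * T g: starts with '*'

No direct left recursion found.

Answer: No direct left recursion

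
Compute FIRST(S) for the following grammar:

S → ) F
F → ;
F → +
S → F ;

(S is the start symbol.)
{ ')', '+', ';' }

To compute FIRST(S), examine every production with S on the left-hand side, reading each right-hand side left to right until a non-nullable symbol is reached.

FIRST sets of the other non-terminals involved (by the same procedure, iterated to a fixed point):
  FIRST(F) = { '+', ';' }

From S → ) F:
  - ')' is a terminal: add ')' and stop
From S → F ;:
  - F is a non-terminal: add FIRST(F) \ {ε} = { '+', ';' }
    F is not nullable, so stop

Collecting: FIRST(S) = { ')', '+', ';' }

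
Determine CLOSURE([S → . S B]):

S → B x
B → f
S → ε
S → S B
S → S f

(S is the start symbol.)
{ [B → . f], [S → . B x], [S → . S B], [S → . S f], [S → .] }

To compute CLOSURE, for each item [A → α.Bβ] where B is a non-terminal, add [B → .γ] for all productions B → γ; repeat for the newly added items until nothing changes.

Start with: [S → . S B]
  [S → . S B] has the dot before S: add [S → . B x], [S → .], [S → . S f]
  [S → . B x] has the dot before B: add [B → . f]
No further items can be added.

CLOSURE = { [B → . f], [S → . B x], [S → . S B], [S → . S f], [S → .] }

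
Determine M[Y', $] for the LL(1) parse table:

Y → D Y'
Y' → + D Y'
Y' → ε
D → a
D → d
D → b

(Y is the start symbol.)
To find M[Y', $], we find productions for Y' where $ is in the predict set (PREDICT(N → α) = (FIRST(α) \ {ε}) ∪ (FOLLOW(N) if α ⇒* ε)).

Relevant sets:
  FOLLOW(Y') = { $ }

Y' → + D Y': PREDICT = { '+' }
Y' → ε: PREDICT = { $ }
  $ is in predict set, so this production goes in M[Y', $]

M[Y', $] = Y' → ε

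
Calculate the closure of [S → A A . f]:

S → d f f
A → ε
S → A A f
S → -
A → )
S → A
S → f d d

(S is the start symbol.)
Start with: [S → A A . f]
The dot precedes the terminal f, so nothing is added.

CLOSURE = { [S → A A . f] }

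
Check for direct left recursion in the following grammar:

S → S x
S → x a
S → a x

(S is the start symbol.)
Direct left recursion occurs when N → N α for some non-terminal N (the right-hand side begins with the left-hand side itself).

S → S x: LEFT RECURSIVE (starts with S)
S → x a: starts with x
S → a x: starts with a

The grammar has direct left recursion on: S.

Answer: Yes, S is left-recursive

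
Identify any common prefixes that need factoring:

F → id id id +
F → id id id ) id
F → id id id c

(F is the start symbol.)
Left-factoring is needed when two productions for the same non-terminal
share a common prefix on the right-hand side.

Productions for F:
  F → id id id +
  F → id id id ) id
  F → id id id c

Found common prefix 'id id id' in productions for F

Answer: Yes, F has productions with common prefix 'id id id'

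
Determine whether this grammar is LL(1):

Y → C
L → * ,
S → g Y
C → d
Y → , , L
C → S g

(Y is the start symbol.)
Yes, the grammar is LL(1).

A grammar is LL(1) if for each non-terminal N with multiple productions, the predict sets of those productions are pairwise disjoint, where PREDICT(N → α) = (FIRST(α) \ {ε}) ∪ (FOLLOW(N) if α ⇒* ε).

Relevant sets:
  FIRST(C) = { 'd', 'g' }
  FIRST(S) = { 'g' }

For Y:
  PREDICT(Y → C) = { 'd', 'g' }
  PREDICT(Y → ',' ',' L) = { ',' }
For C:
  PREDICT(C → d) = { 'd' }
  PREDICT(C → S g) = { 'g' }
L, S have a single production, so nothing to check there.

All predict sets are disjoint. The grammar IS LL(1).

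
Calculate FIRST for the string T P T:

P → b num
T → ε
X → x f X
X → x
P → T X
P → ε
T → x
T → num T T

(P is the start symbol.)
{ 'b', 'num', 'x', ε }

FIRST sets of the non-terminals involved (from the grammar, by fixed-point iteration):
  FIRST(T) = { 'num', 'x', ε }
  FIRST(P) = { 'b', 'num', 'x', ε }

To compute FIRST(T P T), process the symbols left to right:
Symbol T is a non-terminal. Add FIRST(T) \ {ε} = { 'num', 'x' }
T is nullable (ε ∈ FIRST(T)), continue to the next symbol.
Symbol P is a non-terminal. Add FIRST(P) \ {ε} = { 'b', 'num', 'x' }
P is nullable (ε ∈ FIRST(P)), continue to the next symbol.
Symbol T is a non-terminal. Add FIRST(T) \ {ε} = { 'num', 'x' }
T is nullable (ε ∈ FIRST(T)), continue to the next symbol.
All symbols are nullable, so ε is in the result.
FIRST(T P T) = { 'b', 'num', 'x', ε }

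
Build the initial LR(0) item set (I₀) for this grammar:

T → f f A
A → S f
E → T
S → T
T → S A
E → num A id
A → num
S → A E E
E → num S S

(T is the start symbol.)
First, augment the grammar with T' → T
I₀ = CLOSURE({ [T' → . T] }):
  [T' → . T] has the dot before T: add [T → . f f A], [T → . S A]
  [T → . S A] has the dot before S: add [S → . T], [S → . A E E]
  [S → . A E E] has the dot before A: add [A → . S f], [A → . num]
No further items can be added.

I₀ = { [A → . S f], [A → . num], [S → . A E E], [S → . T], [T → . S A], [T → . f f A], [T' → . T] }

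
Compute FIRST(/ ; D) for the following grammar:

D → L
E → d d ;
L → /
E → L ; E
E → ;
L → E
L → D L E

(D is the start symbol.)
To compute FIRST(/ ; D), process the symbols left to right:
Symbol / is a terminal. Add '/' and stop.
FIRST(/ ; D) = { '/' }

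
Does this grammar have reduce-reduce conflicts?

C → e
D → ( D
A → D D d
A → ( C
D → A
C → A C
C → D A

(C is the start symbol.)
A reduce-reduce conflict occurs when an LR(0) state has two complete items [A → α .] and [B → β .] — both call for a reduction, and with no lookahead the parser cannot choose between them.

Augment with C' → C and build the canonical LR(0) collection (I0 = CLOSURE({[C' → . C]}), then GOTO on every symbol after a dot until no new states appear). It has 13 states:
  I0: { [A → . ( C], [A → . D D d], [C → . A C], [C → . D A], [C → . e], [C' → . C], [D → . ( D], [D → . A] }  — shift
  I1: { [A → ( . C], [A → . ( C], [A → . D D d], [C → . A C], [C → . D A], [C → . e], [D → ( . D], [D → . ( D], [D → . A] }  — shift
  I2: { [A → . ( C], [A → . D D d], [C → . A C], [C → . D A], [C → . e], [C → A . C], [D → . ( D], [D → . A], [D → A .] }  — shift, reduce
  I3: { [C' → C .] }  — accept
  I4: { [A → . ( C], [A → . D D d], [A → D . D d], [C → D . A], [D → . ( D], [D → . A] }  — shift
  I5: { [C → e .] }  — reduce
  I6: { [C → D A .], [D → A .] }  — 2 reduces
  I7: { [A → . ( C], [A → . D D d], [A → D . D d], [A → D D . d], [D → . ( D], [D → . A] }  — shift
  I8: { [D → A .] }  — reduce
  I9: { [A → D D d .] }  — reduce
  I10: { [C → A C .] }  — reduce
  I11: { [A → ( C .] }  — reduce
  I12: { [A → . ( C], [A → . D D d], [A → D . D d], [C → D . A], [D → ( D .], [D → . ( D], [D → . A] }  — shift, reduce

I6 contains complete items [C → D A .], [D → A .] — reduce-reduce conflict.

Answer: Yes — I6: [C → D A .] vs [D → A .]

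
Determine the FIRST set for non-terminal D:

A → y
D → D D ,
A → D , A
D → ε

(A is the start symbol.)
From D → D D ,:
  - D is the symbol being defined: contributes nothing new
    D is nullable, so continue to the next symbol
  - D is the symbol being defined: contributes nothing new
    D is nullable, so continue to the next symbol
  - ',' is a terminal: add ',' and stop
From D → ε:
  - ε-production, so ε ∈ FIRST(D)

Collecting: FIRST(D) = { ',', ε }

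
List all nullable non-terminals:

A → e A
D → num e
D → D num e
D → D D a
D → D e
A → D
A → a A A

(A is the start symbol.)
None

There are no ε-productions, so no non-terminal can derive ε.
No non-terminals are nullable.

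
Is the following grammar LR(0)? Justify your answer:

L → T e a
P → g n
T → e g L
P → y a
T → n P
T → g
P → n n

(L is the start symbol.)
Yes, the grammar is LR(0)

A grammar is LR(0) if no state in the canonical LR(0) collection has:
  - both a shift item (dot before a terminal) and a complete item (shift-reduce conflict), or
  - two or more complete items (reduce-reduce conflict; the accept item [L' → L .] counts as a complete item here).

Augment with L' → L and build the canonical LR(0) collection (I0 = CLOSURE({[L' → . L]}), then GOTO on every symbol after a dot until no new states appear). It has 17 states:
  I0: { [L → . T e a], [L' → . L], [T → . e g L], [T → . g], [T → . n P] }  — shift
  I1: { [L' → L .] }  — accept
  I2: { [L → T . e a] }  — shift
  I3: { [T → e . g L] }  — shift
  I4: { [T → g .] }  — reduce
  I5: { [P → . g n], [P → . n n], [P → . y a], [T → n . P] }  — shift
  I6: { [T → n P .] }  — reduce
  I7: { [P → g . n] }  — shift
  I8: { [P → n . n] }  — shift
  I9: { [P → y . a] }  — shift
  I10: { [P → y a .] }  — reduce
  I11: { [P → n n .] }  — reduce
  I12: { [P → g n .] }  — reduce
  I13: { [L → . T e a], [T → . e g L], [T → . g], [T → . n P], [T → e g . L] }  — shift
  I14: { [T → e g L .] }  — reduce
  I15: { [L → T e . a] }  — shift
  I16: { [L → T e a .] }  — reduce

Every state is either a pure shift/goto state or contains exactly one complete item and nothing to shift — no conflicts. The grammar is LR(0).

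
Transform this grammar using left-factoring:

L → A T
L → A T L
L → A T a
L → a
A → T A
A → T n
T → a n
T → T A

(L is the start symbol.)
Left-factoring transforms A → αβ₁ | αβ₂ into A → αA' and A' → β₁ | β₂
(α is the longest common prefix among the alternatives). Repeat until
no nonterminal has two alternatives with a common prefix.

Round 1: L has alternatives sharing prefix 'A T'. Introduce L': L → A T L'
  Add: L' → ε
  Add: L' → L
  Add: L' → a

Round 2: A has alternatives sharing prefix 'T'. Introduce A': A → T A'
  Add: A' → A
  Add: A' → n

No remaining common prefixes — done.

Resulting grammar:
L → A T L'
L' → ε
L' → L
L' → a
L → a
A → T A'
A' → A
A' → n
T → a n
T → T A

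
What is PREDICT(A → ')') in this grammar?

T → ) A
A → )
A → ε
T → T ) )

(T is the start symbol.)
PREDICT(A → ')') = (FIRST(RHS) \ {ε}) ∪ (FOLLOW(A) if ε ∈ FIRST(RHS), i.e. RHS ⇒* ε)
FIRST(')') = { ')' }
ε ∉ FIRST(')'), so FOLLOW(A) is not added.
PREDICT(A → ')') = { ')' }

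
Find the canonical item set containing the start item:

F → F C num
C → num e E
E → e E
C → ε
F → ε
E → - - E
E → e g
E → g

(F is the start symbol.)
First, augment the grammar with F' → F
I₀ = CLOSURE({ [F' → . F] }):
  [F' → . F] has the dot before F: add [F → . F C num], [F → .]
No further items can be added.

I₀ = { [F → . F C num], [F → .], [F' → . F] }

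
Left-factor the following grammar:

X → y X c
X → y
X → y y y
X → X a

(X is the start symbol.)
Left-factoring transforms A → αβ₁ | αβ₂ into A → αA' and A' → β₁ | β₂
(α is the longest common prefix among the alternatives). Repeat until
no nonterminal has two alternatives with a common prefix.

Round 1: X has alternatives sharing prefix 'y'. Introduce X': X → y X'
  Add: X' → X c
  Add: X' → ε
  Add: X' → y y

No remaining common prefixes — done.

Resulting grammar:
X → y X'
X' → X c
X' → ε
X' → y y
X → X a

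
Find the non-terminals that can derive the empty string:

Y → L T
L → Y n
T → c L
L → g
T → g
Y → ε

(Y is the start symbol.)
{ 'Y' }

A non-terminal is nullable if it can derive ε (the empty string): either it has an ε-production, or it has a production whose right-hand side consists entirely of nullable non-terminals.

ε-productions: Y → ε
So Y is immediately nullable.
No further non-terminal can be added: every production for the remaining non-terminals contains a terminal or a non-nullable non-terminal.
Nullable = { 'Y' }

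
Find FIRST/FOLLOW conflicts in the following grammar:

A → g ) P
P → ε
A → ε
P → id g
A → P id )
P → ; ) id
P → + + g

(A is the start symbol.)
A FIRST/FOLLOW conflict occurs when a non-terminal N has a nullable alternative N → β (β ⇒* ε) and another alternative N → α with FIRST(α) ∩ FOLLOW(N) ≠ ∅: on such a lookahead the parser cannot decide between expanding α and letting N vanish via β.

Nullable non-terminals: A, P.
FIRST sets used below: FIRST(P) = { '+', ';', 'id', ε }

A: nullable alternative(s) A → ε; FOLLOW(A) = { $ }
  A → g ) P: FIRST \ {ε} = { 'g' } — disjoint from FOLLOW(A)
  A → ε: FIRST \ {ε} = { } — this is the only nullable alternative, skip
  A → P id ): FIRST \ {ε} = { '+', ';', 'id' } — disjoint from FOLLOW(A)

P: nullable alternative(s) P → ε; FOLLOW(P) = { $, 'id' }
  P → ε: FIRST \ {ε} = { } — this is the only nullable alternative, skip
  P → id g: FIRST \ {ε} = { 'id' } — overlaps FOLLOW(P) on { 'id' }: CONFLICT
  P → ; ) id: FIRST \ {ε} = { ';' } — disjoint from FOLLOW(P)
  P → + + g: FIRST \ {ε} = { '+' } — disjoint from FOLLOW(P)

So the grammar has 1 FIRST/FOLLOW conflict (marked CONFLICT above).

Answer: Yes. P → id g with FOLLOW(P) on { 'id' }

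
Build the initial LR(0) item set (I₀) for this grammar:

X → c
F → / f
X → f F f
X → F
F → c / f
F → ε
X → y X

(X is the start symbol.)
First, augment the grammar with X' → X
I₀ = CLOSURE({ [X' → . X] }):
  [X' → . X] has the dot before X: add [X → . c], [X → . f F f], [X → . F], [X → . y X]
  [X → . F] has the dot before F: add [F → . / f], [F → . c / f], [F → .]
No further items can be added.

I₀ = { [F → . / f], [F → . c / f], [F → .], [X → . F], [X → . c], [X → . f F f], [X → . y X], [X' → . X] }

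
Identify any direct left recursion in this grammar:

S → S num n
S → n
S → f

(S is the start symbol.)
Yes, S is left-recursive

Direct left recursion occurs when N → N α for some non-terminal N (the right-hand side begins with the left-hand side itself).

S → S num n: LEFT RECURSIVE (starts with S)
S → n: starts with n
S → f: starts with f

The grammar has direct left recursion on: S.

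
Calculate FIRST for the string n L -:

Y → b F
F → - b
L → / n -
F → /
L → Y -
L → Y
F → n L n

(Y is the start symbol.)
To compute FIRST(n L -), process the symbols left to right:
Symbol n is a terminal. Add 'n' and stop.
FIRST(n L -) = { 'n' }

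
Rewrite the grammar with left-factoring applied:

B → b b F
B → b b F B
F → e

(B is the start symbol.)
Left-factoring transforms A → αβ₁ | αβ₂ into A → αA' and A' → β₁ | β₂
(α is the longest common prefix among the alternatives). Repeat until
no nonterminal has two alternatives with a common prefix.

Round 1: B has alternatives sharing prefix 'b b F'. Introduce B': B → b b F B'
  Add: B' → ε
  Add: B' → B

No remaining common prefixes — done.

Resulting grammar:
B → b b F B'
B' → ε
B' → B
F → e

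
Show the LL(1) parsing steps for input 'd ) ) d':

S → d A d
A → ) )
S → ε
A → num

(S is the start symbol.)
Stack is shown with the top on the left.

Stack    Input      Action
--------------------------
S $      d ) ) d $  output S → d A d
d A d $  d ) ) d $  match 'd'
A d $    ) ) d $    output A → ) )
) ) d $  ) ) d $    match ')'
) d $    ) d $      match ')'
d $      d $        match 'd'
$        $          accept

The string is accepted.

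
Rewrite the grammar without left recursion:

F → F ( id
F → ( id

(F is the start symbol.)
F → ( id F'
F' → ( id F'
F' → ε

F is directly left-recursive. The standard transformation for
  A → A α₁ | ... | A α_m | β₁ | ... | β_n
is
  A  → β₁ A' | ... | β_n A'
  A' → α₁ A' | ... | α_m A' | ε

F → ( id becomes F → ( id F'
F → F ( id becomes F' → ( id F'
Add F' → ε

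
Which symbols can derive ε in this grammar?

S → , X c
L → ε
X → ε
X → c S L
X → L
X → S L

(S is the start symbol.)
{ 'L', 'X' }

ε-productions: L → ε, X → ε
So L, X are immediately nullable.
No further non-terminal can be added: every production for the remaining non-terminals contains a terminal or a non-nullable non-terminal.
Nullable = { 'L', 'X' }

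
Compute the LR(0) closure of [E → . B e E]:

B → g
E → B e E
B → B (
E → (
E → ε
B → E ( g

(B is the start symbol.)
{ [B → . B (], [B → . E ( g], [B → . g], [E → . (], [E → . B e E], [E → .] }

Start with: [E → . B e E]
  [E → . B e E] has the dot before B: add [B → . g], [B → . B (], [B → . E ( g]
  [B → . E ( g] has the dot before E: add [E → . (], [E → .]
No further items can be added.

CLOSURE = { [B → . B (], [B → . E ( g], [B → . g], [E → . (], [E → . B e E], [E → .] }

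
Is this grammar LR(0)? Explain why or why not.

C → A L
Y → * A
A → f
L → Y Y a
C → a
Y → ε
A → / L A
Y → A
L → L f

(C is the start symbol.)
No. Shift-reduce conflict between [Y → .] and [A → . / L A]

A grammar is LR(0) if no state in the canonical LR(0) collection has:
  - both a shift item (dot before a terminal) and a complete item (shift-reduce conflict), or
  - two or more complete items (reduce-reduce conflict; the accept item [C' → C .] counts as a complete item here).

Augment with C' → C and build the canonical LR(0) collection (I0 = CLOSURE({[C' → . C]}), then GOTO on every symbol after a dot until no new states appear). It has 17 states:
  I0: { [A → . / L A], [A → . f], [C → . A L], [C → . a], [C' → . C] }  — shift
  I1: { [A → . / L A], [A → . f], [A → / . L A], [L → . L f], [L → . Y Y a], [Y → . * A], [Y → . A], [Y → .] }  — shift, reduce
  I2: { [A → . / L A], [A → . f], [C → A . L], [L → . L f], [L → . Y Y a], [Y → . * A], [Y → . A], [Y → .] }  — shift, reduce
  I3: { [C' → C .] }  — accept
  I4: { [C → a .] }  — reduce
  I5: { [A → f .] }  — reduce
  I6: { [A → . / L A], [A → . f], [Y → * . A] }  — shift
  I7: { [Y → A .] }  — reduce
  I8: { [C → A L .], [L → L . f] }  — shift, reduce
  I9: { [A → . / L A], [A → . f], [L → Y . Y a], [Y → . * A], [Y → . A], [Y → .] }  — shift, reduce
  I10: { [L → Y Y . a] }  — shift
  I11: { [L → Y Y a .] }  — reduce
  I12: { [L → L f .] }  — reduce
  I13: { [Y → * A .] }  — reduce
  I14: { [A → . / L A], [A → . f], [A → / L . A], [L → L . f] }  — shift
  I15: { [A → / L A .] }  — reduce
  I16: { [A → f .], [L → L f .] }  — 2 reduces

Conflict in state I1:
  Shift-reduce conflict between [Y → .] and [A → . / L A]
So the grammar is NOT LR(0).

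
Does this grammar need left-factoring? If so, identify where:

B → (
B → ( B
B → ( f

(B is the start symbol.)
Left-factoring is needed when two productions for the same non-terminal
share a common prefix on the right-hand side.

Productions for B:
  B → (
  B → ( B
  B → ( f

Found common prefix '(' in productions for B

Answer: Yes, B has productions with common prefix '('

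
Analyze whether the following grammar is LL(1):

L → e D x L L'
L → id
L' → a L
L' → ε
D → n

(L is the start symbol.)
No. Predict set conflict for L': { 'a' }

A grammar is LL(1) if for each non-terminal N with multiple productions, the predict sets of those productions are pairwise disjoint, where PREDICT(N → α) = (FIRST(α) \ {ε}) ∪ (FOLLOW(N) if α ⇒* ε).

Relevant sets:
  FOLLOW(L') = { $, 'a' }

For L:
  PREDICT(L → e D x L L') = { 'e' }
  PREDICT(L → id) = { 'id' }
For L':
  PREDICT(L' → a L) = { 'a' }
  PREDICT(L' → ε) = { $, 'a' }
D has a single production, so nothing to check there.

Conflict found: Predict set conflict for L': { 'a' }
The grammar is NOT LL(1).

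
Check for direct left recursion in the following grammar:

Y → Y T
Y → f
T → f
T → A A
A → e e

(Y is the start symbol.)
Yes, Y is left-recursive

Direct left recursion occurs when N → N α for some non-terminal N (the right-hand side begins with the left-hand side itself).

Y → Y T: LEFT RECURSIVE (starts with Y)
Y → f: starts with f
T → f: starts with f
T → A A: starts with A
A → e e: starts with e

The grammar has direct left recursion on: Y.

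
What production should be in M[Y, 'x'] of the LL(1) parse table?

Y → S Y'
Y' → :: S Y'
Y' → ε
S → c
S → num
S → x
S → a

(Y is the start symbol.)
Y → S Y'

To find M[Y, 'x'], we find productions for Y where 'x' is in the predict set (PREDICT(N → α) = (FIRST(α) \ {ε}) ∪ (FOLLOW(N) if α ⇒* ε)).

Relevant sets:
  FIRST(S) = { 'a', 'c', 'num', 'x' }

Y → S Y': PREDICT = { 'a', 'c', 'num', 'x' }
  'x' is in predict set, so this production goes in M[Y, 'x']

M[Y, 'x'] = Y → S Y'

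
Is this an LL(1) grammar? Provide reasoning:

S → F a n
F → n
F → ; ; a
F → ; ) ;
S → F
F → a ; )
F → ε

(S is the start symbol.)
No. Predict set conflict for S: { ';', 'a', 'n' }

A grammar is LL(1) if for each non-terminal N with multiple productions, the predict sets of those productions are pairwise disjoint, where PREDICT(N → α) = (FIRST(α) \ {ε}) ∪ (FOLLOW(N) if α ⇒* ε).

Relevant sets:
  FIRST(F) = { ';', 'a', 'n', ε }
  FOLLOW(S) = { $ }
  FOLLOW(F) = { $, 'a' }

For S:
  PREDICT(S → F a n) = { ';', 'a', 'n' }
  PREDICT(S → F) = { $, ';', 'a', 'n' }
For F:
  PREDICT(F → n) = { 'n' }
  PREDICT(F → ';' ';' a) = { ';' }
  PREDICT(F → ';' ')' ';') = { ';' }
  PREDICT(F → a ';' ')') = { 'a' }
  PREDICT(F → ε) = { $, 'a' }

Conflict found: Predict set conflict for S: { ';', 'a', 'n' }
The grammar is NOT LL(1).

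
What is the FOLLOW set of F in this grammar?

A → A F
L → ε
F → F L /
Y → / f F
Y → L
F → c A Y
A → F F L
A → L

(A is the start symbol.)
To compute FOLLOW(F), find every occurrence of F on a right-hand side N → α F β: add FIRST(β) \ {ε}, and if β is empty or nullable also add FOLLOW(N). Iterate to a fixed point.

In A → A F: F is at the end, add FOLLOW(A)
In F → F L /: F is followed by L '/', add FIRST(L '/') \ {ε} = { '/' }
In Y → / f F: F is at the end, add FOLLOW(Y)
In A → F F L: F is followed by F L, add FIRST(F L) \ {ε} = { 'c' }
In A → F F L: F is followed by L, add FIRST(L) \ {ε} = { }
  L is nullable, so also add FOLLOW(A)

The FOLLOW sets referred to above (computed the same way, to a fixed point):
  FOLLOW(A) = { $, '/', 'c' }
  FOLLOW(Y) = { $, '/', 'c' }

Taking the union: FOLLOW(F) = { $, '/', 'c' }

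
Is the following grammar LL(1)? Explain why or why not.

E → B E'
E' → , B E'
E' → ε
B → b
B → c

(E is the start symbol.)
A grammar is LL(1) if for each non-terminal N with multiple productions, the predict sets of those productions are pairwise disjoint, where PREDICT(N → α) = (FIRST(α) \ {ε}) ∪ (FOLLOW(N) if α ⇒* ε).

Relevant sets:
  FOLLOW(E') = { $ }

For E':
  PREDICT(E' → ',' B E') = { ',' }
  PREDICT(E' → ε) = { $ }
For B:
  PREDICT(B → b) = { 'b' }
  PREDICT(B → c) = { 'c' }
E has a single production, so nothing to check there.

All predict sets are disjoint. The grammar IS LL(1).

Answer: Yes, the grammar is LL(1).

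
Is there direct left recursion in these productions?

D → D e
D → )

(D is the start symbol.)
Yes, D is left-recursive

Direct left recursion occurs when N → N α for some non-terminal N (the right-hand side begins with the left-hand side itself).

D → D e: LEFT RECURSIVE (starts with D)
D → ): starts with ')'

The grammar has direct left recursion on: D.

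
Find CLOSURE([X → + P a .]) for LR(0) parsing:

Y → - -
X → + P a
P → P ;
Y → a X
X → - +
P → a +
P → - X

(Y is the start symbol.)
To compute CLOSURE, for each item [A → α.Bβ] where B is a non-terminal, add [B → .γ] for all productions B → γ; repeat for the newly added items until nothing changes.

Start with: [X → + P a .]
The dot is at the end, so nothing is added.

CLOSURE = { [X → + P a .] }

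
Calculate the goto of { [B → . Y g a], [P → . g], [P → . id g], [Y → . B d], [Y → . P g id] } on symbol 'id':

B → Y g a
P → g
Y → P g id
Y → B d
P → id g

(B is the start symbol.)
{ [P → id . g] }

GOTO(I, 'id') = CLOSURE({ [A → αX.β] : [A → α.Xβ] ∈ I, X = 'id' })

Items with dot before 'id', with the dot advanced:
  [P → . id g] → [P → id . g]
Closure adds nothing (no advanced item has the dot before a non-terminal).

GOTO = { [P → id . g] }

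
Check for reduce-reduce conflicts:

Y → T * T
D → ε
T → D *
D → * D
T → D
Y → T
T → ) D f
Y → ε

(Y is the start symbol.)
Yes — I0: [D → .] vs [Y → .]

Augment with Y' → Y and build the canonical LR(0) collection (I0 = CLOSURE({[Y' → . Y]}), then GOTO on every symbol after a dot until no new states appear). It has 12 states:
  I0: { [D → . * D], [D → .], [T → . ) D f], [T → . D *], [T → . D], [Y → . T * T], [Y → . T], [Y → .], [Y' → . Y] }  — shift, 2 reduces
  I1: { [D → . * D], [D → .], [T → ) . D f] }  — shift, reduce
  I2: { [D → * . D], [D → . * D], [D → .] }  — shift, reduce
  I3: { [T → D . *], [T → D .] }  — shift, reduce
  I4: { [Y → T . * T], [Y → T .] }  — shift, reduce
  I5: { [Y' → Y .] }  — accept
  I6: { [D → . * D], [D → .], [T → . ) D f], [T → . D *], [T → . D], [Y → T * . T] }  — shift, reduce
  I7: { [Y → T * T .] }  — reduce
  I8: { [T → D * .] }  — reduce
  I9: { [D → * D .] }  — reduce
  I10: { [T → ) D . f] }  — shift
  I11: { [T → ) D f .] }  — reduce

I0 contains complete items [D → .], [Y → .] — reduce-reduce conflict.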